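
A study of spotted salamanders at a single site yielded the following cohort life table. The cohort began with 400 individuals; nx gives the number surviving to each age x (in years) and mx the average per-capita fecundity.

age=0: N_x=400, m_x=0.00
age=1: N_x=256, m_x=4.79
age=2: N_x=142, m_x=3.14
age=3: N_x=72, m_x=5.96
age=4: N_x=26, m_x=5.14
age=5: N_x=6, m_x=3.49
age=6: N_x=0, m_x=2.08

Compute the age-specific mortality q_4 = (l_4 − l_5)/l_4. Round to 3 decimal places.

lx = nx/n0 = nx/400: 1, 0.64, 0.355, 0.18, 0.065, 0.015, 0
q_4 = (l_4 − l_5) / l_4 = (0.065 − 0.015) / 0.065
     = 0.05 / 0.065 = 0.769231… → 0.769

0.769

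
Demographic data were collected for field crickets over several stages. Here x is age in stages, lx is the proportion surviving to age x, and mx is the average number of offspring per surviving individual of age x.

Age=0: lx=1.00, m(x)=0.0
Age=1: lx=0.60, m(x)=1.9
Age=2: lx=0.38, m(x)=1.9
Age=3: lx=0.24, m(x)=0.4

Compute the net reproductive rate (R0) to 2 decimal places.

lx·mx by age: 0, 1.14, 0.722, 0.096
R0 = Σ lx·mx = 1.958 → 1.96

1.96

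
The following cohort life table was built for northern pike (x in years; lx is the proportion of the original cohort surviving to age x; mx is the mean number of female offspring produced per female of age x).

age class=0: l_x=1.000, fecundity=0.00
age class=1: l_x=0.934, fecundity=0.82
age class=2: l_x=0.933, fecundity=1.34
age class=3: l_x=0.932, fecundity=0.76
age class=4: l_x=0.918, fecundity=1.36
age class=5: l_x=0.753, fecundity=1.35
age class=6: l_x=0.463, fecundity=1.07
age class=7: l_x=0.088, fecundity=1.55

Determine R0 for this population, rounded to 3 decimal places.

5.621

lx·mx by age: 0, 0.76588, 1.25022, 0.70832, 1.24848, 1.01655, 0.49541, 0.1364
R0 = Σ lx·mx = 5.62126 → 5.621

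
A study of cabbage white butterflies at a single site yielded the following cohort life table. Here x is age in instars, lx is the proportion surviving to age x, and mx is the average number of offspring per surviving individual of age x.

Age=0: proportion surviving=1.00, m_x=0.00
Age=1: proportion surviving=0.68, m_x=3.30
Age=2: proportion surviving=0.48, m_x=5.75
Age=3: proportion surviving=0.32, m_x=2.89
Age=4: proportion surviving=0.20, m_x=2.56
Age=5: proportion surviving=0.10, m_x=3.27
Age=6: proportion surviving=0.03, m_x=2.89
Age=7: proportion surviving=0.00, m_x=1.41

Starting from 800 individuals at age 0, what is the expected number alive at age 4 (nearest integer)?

160

Expected survivors = N0 · l_4 = 800 × 0.20 = 160 → 160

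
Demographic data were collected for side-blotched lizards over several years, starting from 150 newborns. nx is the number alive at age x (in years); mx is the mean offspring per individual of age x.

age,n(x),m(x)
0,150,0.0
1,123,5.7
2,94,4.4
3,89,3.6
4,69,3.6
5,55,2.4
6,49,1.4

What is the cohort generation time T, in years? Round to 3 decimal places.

2.417

lx = nx/n0 = nx/150: 1, 0.82, 0.62667…, 0.59333…, 0.46, 0.36667…, 0.32667…
lx·mx: 0, 4.674, 2.757333…, 2.136…, 1.656, 0.88…, 0.457333… → R0 = 12.560667…
x·lx·mx: 0, 4.674, 5.514667…, 6.408…, 6.624, 4.4…, 2.744… → Σ = 30.364667…
T = 30.364667… / 12.560667… = 2.417441… → 2.417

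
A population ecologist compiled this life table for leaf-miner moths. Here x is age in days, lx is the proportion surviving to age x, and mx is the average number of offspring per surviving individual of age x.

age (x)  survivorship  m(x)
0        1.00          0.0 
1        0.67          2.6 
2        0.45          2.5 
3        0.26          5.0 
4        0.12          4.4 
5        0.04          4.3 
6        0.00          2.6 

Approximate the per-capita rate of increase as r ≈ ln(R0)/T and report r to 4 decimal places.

0.7089

R0 = Σ lx·mx = 0 + 1.742 + 1.125 + 1.3 + 0.528 + 0.172 + 0 = 4.867
Σ x·lx·mx = 10.864; T = 10.864/4.867 = 2.23218…
r ≈ ln(R0)/T = ln(4.867)/2.23218… = 0.70894… → 0.7089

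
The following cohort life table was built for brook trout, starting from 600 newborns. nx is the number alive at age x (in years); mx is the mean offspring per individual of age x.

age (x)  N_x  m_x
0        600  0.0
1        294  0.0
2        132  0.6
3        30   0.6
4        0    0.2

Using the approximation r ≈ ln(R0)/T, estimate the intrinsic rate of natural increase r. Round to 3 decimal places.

lx = nx/n0 = nx/600: 1, 0.49, 0.22, 0.05, 0
R0 = Σ lx·mx = 0 + 0 + 0.132 + 0.03 + 0 = 0.162
Σ x·lx·mx = 0.354; T = 0.354/0.162 = 2.18519…
r ≈ ln(R0)/T = ln(0.162)/2.18519… = -0.83295… → -0.833

-0.833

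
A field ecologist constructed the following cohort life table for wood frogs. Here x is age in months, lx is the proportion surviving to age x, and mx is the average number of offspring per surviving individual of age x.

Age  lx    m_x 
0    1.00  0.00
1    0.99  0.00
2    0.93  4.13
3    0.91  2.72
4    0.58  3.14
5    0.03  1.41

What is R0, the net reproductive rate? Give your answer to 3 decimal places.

8.180

lx·mx by age: 0, 0, 3.8409, 2.4752, 1.8212, 0.0423
R0 = Σ lx·mx = 8.1796 → 8.180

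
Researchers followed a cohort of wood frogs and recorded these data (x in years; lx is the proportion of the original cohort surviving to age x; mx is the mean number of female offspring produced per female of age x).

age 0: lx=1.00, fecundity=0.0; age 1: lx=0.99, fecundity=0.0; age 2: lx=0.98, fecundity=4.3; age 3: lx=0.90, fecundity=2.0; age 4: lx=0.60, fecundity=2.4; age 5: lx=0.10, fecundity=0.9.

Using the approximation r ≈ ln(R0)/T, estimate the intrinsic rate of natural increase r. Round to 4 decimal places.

0.7608

R0 = Σ lx·mx = 0 + 0 + 4.214 + 1.8 + 1.44 + 0.09 = 7.544
Σ x·lx·mx = 20.038; T = 20.038/7.544 = 2.65615…
r ≈ ln(R0)/T = ln(7.544)/2.65615… = 0.760782… → 0.7608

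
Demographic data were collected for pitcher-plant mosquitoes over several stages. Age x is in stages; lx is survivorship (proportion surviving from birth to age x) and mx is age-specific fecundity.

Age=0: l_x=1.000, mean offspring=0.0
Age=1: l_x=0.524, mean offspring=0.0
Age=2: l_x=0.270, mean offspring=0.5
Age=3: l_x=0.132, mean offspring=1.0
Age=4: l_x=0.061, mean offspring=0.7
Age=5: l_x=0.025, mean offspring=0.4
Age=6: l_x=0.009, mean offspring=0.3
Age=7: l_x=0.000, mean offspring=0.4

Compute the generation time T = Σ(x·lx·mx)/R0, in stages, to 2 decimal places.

2.80

lx·mx: 0, 0, 0.135, 0.132, 0.0427, 0.01, 0.0027, 0 → R0 = 0.3224
x·lx·mx: 0, 0, 0.27, 0.396, 0.1708, 0.05, 0.0162, 0 → Σ = 0.903
T = 0.903 / 0.3224 = 2.800868… → 2.80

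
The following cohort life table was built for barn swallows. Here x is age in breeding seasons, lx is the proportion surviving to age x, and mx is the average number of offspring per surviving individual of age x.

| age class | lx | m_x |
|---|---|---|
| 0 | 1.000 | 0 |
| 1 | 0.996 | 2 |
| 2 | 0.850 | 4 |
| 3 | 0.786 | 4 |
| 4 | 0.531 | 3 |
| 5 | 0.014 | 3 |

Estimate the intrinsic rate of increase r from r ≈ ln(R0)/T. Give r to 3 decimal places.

0.951

R0 = Σ lx·mx = 0 + 1.992 + 3.4 + 3.144 + 1.593 + 0.042 = 10.171
Σ x·lx·mx = 24.806; T = 24.806/10.171 = 2.43889…
r ≈ ln(R0)/T = ln(10.171)/2.43889… = 0.95106… → 0.951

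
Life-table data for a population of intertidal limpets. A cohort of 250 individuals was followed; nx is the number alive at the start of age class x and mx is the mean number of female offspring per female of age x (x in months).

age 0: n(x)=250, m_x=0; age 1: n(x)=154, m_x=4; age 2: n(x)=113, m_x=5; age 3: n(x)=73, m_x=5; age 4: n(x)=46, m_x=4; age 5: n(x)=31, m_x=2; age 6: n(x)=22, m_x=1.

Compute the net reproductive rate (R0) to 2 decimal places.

lx = nx/n0 = nx/250: 1, 0.616, 0.452, 0.292, 0.184, 0.124, 0.088
lx·mx by age: 0, 2.464, 2.26, 1.46, 0.736, 0.248, 0.088
R0 = Σ lx·mx = 7.256 → 7.26

7.26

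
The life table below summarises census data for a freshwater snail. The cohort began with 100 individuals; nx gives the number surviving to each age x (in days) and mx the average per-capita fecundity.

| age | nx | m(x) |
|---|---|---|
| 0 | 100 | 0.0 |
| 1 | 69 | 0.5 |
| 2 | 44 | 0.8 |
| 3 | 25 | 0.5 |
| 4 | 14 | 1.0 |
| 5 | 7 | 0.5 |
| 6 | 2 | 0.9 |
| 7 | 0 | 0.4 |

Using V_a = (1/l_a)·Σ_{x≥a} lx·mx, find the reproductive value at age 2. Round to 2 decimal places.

1.52

lx = nx/n0 = nx/100: 1, 0.69, 0.44, 0.25, 0.14, 0.07, 0.02, 0
lx·mx for x ≥ 2: 0.352, 0.125, 0.14, 0.035, 0.018, 0 → sum = 0.67
V_2 = 0.67 / l_2 = 0.67 / 0.44 = 1.522727… → 1.52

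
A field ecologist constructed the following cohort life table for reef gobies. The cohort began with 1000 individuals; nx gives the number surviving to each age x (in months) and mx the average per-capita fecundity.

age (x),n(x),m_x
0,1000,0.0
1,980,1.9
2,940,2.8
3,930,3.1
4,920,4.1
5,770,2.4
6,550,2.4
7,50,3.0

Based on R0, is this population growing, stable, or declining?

growing

lx = nx/n0 = nx/1000: 1, 0.98, 0.94, 0.93, 0.92, 0.77, 0.55, 0.05
R0 = Σ lx·mx = 0 + 1.862 + 2.632 + 2.883 + 3.772 + 1.848 + 1.32 + 0.15 = 14.467
R0 > 1, so the population is growing.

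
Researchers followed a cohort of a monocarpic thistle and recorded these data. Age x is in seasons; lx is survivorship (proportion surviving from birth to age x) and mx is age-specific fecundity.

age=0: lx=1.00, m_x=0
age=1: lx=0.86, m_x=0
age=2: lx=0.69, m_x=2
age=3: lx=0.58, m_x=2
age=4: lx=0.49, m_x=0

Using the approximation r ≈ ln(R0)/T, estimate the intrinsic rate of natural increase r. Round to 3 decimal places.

0.379

R0 = Σ lx·mx = 0 + 0 + 1.38 + 1.16 + 0 = 2.54
Σ x·lx·mx = 6.24; T = 6.24/2.54 = 2.45669…
r ≈ ln(R0)/T = ln(2.54)/2.45669… = 0.37944… → 0.379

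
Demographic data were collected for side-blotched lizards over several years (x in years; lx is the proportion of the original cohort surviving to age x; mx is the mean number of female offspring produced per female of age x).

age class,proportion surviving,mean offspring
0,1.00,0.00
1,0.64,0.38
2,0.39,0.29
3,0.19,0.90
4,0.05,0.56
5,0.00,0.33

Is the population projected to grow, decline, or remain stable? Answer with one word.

declining

R0 = Σ lx·mx = 0 + 0.2432 + 0.1131 + 0.171 + 0.028 + 0 = 0.5553
R0 < 1, so the population is declining.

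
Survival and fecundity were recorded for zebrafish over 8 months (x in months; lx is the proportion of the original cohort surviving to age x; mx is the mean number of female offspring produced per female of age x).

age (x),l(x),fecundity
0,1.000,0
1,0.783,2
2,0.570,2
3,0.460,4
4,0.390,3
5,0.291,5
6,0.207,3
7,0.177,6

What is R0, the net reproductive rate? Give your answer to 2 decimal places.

8.85

lx·mx by age: 0, 1.566, 1.14, 1.84, 1.17, 1.455, 0.621, 1.062
R0 = Σ lx·mx = 8.854 → 8.85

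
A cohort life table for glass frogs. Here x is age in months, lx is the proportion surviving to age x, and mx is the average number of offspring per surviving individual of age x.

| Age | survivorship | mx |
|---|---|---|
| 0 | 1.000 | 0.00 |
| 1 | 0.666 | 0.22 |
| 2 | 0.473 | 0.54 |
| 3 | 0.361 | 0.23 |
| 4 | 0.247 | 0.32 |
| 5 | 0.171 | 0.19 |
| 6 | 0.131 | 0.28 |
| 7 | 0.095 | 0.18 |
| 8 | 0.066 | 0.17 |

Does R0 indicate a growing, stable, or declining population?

declining

R0 = Σ lx·mx = 0 + 0.14652 + 0.25542 + 0.08303 + 0.07904 + 0.03249 + 0.03668 + 0.0171 + 0.01122 = 0.6615
R0 < 1, so the population is declining.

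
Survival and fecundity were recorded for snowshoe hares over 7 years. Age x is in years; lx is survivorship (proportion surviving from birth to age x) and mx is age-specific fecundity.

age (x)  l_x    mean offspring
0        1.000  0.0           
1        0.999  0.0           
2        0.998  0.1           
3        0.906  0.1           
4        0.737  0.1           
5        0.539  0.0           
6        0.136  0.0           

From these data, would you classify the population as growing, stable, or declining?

R0 = Σ lx·mx = 0 + 0 + 0.0998 + 0.0906 + 0.0737 + 0 + 0 = 0.2641
R0 < 1, so the population is declining.

declining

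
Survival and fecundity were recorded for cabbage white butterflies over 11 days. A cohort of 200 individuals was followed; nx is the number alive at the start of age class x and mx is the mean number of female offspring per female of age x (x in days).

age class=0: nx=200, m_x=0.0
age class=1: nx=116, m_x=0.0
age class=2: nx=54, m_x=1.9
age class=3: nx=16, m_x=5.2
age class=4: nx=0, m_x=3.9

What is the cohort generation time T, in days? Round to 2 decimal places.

2.45

lx = nx/n0 = nx/200: 1, 0.58, 0.27, 0.08, 0
lx·mx: 0, 0, 0.513, 0.416, 0 → R0 = 0.929
x·lx·mx: 0, 0, 1.026, 1.248, 0 → Σ = 2.274
T = 2.274 / 0.929 = 2.447793… → 2.45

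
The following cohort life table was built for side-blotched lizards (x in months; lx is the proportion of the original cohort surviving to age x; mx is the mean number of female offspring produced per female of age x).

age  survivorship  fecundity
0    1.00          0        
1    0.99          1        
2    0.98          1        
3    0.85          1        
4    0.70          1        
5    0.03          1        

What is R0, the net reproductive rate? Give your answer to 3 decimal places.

3.550

lx·mx by age: 0, 0.99, 0.98, 0.85, 0.7, 0.03
R0 = Σ lx·mx = 3.55 → 3.550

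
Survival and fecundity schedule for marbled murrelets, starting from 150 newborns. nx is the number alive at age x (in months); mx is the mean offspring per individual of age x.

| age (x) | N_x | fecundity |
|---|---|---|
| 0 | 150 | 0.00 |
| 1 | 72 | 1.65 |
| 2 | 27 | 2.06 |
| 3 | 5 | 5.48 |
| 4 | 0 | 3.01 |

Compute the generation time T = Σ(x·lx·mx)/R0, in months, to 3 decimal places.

lx = nx/n0 = nx/150: 1, 0.48, 0.18, 0.03333…, 0
lx·mx: 0, 0.792, 0.3708, 0.182667…, 0 → R0 = 1.345467…
x·lx·mx: 0, 0.792, 0.7416, 0.548…, 0 → Σ = 2.0816…
T = 2.0816… / 1.345467… = 1.547121… → 1.547

1.547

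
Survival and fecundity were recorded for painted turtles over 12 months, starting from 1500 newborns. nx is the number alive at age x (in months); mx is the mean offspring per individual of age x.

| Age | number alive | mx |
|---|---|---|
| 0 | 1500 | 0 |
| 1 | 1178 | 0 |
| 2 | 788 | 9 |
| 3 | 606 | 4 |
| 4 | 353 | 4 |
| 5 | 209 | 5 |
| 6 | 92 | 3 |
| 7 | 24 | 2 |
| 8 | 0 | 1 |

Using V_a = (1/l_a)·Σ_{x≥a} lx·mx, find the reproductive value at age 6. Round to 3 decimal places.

3.522

lx = nx/n0 = nx/1500: 1, 0.78533…, 0.52533…, 0.404, 0.23533…, 0.13933…, 0.06133…, 0.016, 0
lx·mx for x ≥ 6: 0.184…, 0.032, 0 → sum = 0.216…
V_6 = 0.216… / l_6 = 0.216… / 0.061333… = 3.521739… → 3.522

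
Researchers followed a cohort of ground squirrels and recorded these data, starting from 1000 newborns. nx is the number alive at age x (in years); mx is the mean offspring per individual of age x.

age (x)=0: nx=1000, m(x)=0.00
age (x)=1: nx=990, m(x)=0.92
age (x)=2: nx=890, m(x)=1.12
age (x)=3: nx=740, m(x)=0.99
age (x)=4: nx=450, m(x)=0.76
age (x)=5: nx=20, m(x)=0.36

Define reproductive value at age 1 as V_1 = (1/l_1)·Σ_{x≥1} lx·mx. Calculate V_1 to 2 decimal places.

3.02

lx = nx/n0 = nx/1000: 1, 0.99, 0.89, 0.74, 0.45, 0.02
lx·mx for x ≥ 1: 0.9108, 0.9968, 0.7326, 0.342, 0.0072 → sum = 2.9894
V_1 = 2.9894 / l_1 = 2.9894 / 0.99 = 3.019596… → 3.02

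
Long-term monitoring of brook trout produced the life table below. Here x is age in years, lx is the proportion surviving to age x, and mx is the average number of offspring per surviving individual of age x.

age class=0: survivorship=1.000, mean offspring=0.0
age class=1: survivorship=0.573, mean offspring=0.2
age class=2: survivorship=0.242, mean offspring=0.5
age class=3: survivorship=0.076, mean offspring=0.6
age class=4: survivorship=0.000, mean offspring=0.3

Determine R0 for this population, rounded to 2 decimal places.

0.28

lx·mx by age: 0, 0.1146, 0.121, 0.0456, 0
R0 = Σ lx·mx = 0.2812 → 0.28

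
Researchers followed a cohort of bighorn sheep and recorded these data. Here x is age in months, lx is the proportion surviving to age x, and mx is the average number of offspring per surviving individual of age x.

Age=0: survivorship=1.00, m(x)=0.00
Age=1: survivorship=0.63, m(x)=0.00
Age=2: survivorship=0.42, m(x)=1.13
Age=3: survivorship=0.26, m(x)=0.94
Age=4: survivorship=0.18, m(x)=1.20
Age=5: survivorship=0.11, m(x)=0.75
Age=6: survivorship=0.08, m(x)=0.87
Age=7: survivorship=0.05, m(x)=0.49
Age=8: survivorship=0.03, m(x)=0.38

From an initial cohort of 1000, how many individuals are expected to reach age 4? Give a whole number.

Expected survivors = N0 · l_4 = 1000 × 0.18 = 180 → 180

180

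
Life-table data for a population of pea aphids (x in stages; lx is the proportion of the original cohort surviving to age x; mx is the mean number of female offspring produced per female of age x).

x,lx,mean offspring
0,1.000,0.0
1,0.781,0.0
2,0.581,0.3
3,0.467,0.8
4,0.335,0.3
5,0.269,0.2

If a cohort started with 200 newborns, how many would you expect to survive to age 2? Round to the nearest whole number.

116

Expected survivors = N0 · l_2 = 200 × 0.581 = 116.2 → 116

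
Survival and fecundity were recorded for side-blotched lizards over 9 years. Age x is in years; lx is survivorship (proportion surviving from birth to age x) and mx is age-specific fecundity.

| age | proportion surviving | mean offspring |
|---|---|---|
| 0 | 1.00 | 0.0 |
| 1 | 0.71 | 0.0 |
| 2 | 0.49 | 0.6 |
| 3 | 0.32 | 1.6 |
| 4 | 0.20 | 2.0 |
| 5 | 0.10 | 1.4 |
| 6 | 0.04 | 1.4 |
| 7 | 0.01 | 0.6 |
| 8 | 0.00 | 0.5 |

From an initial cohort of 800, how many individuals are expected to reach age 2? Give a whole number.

392

Expected survivors = N0 · l_2 = 800 × 0.49 = 392 → 392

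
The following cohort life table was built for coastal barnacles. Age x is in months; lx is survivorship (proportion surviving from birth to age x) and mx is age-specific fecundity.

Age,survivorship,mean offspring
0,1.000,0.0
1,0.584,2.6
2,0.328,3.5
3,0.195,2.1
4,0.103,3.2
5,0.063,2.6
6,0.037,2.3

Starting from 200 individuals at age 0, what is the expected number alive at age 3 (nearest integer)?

39

Expected survivors = N0 · l_3 = 200 × 0.195 = 39 → 39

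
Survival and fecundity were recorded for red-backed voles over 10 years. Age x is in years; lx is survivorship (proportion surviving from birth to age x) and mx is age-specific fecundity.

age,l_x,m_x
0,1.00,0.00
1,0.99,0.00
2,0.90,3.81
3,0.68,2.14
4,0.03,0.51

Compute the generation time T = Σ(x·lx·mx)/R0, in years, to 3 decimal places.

lx·mx: 0, 0, 3.429, 1.4552, 0.0153 → R0 = 4.8995
x·lx·mx: 0, 0, 6.858, 4.3656, 0.0612 → Σ = 11.2848
T = 11.2848 / 4.8995 = 2.303255… → 2.303

2.303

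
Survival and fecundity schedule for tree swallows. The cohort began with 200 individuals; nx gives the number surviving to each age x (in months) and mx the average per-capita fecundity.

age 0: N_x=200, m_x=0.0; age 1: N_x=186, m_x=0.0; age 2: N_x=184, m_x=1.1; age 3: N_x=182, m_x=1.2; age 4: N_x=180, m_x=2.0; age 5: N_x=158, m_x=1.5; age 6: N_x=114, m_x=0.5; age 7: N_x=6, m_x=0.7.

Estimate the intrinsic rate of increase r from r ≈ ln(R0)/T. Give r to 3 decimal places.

lx = nx/n0 = nx/200: 1, 0.93, 0.92, 0.91, 0.9, 0.79, 0.57, 0.03
R0 = Σ lx·mx = 0 + 0 + 1.012 + 1.092 + 1.8 + 1.185 + 0.285 + 0.021 = 5.395
Σ x·lx·mx = 20.282; T = 20.282/5.395 = 3.75941…
r ≈ ln(R0)/T = ln(5.395)/3.75941… = 0.44833… → 0.448

0.448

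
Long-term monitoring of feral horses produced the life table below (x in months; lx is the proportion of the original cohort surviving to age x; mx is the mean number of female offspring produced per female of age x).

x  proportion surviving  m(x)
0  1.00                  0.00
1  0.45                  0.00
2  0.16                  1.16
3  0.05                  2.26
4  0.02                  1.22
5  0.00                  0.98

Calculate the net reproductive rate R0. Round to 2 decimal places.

0.32

lx·mx by age: 0, 0, 0.1856, 0.113, 0.0244, 0
R0 = Σ lx·mx = 0.323 → 0.32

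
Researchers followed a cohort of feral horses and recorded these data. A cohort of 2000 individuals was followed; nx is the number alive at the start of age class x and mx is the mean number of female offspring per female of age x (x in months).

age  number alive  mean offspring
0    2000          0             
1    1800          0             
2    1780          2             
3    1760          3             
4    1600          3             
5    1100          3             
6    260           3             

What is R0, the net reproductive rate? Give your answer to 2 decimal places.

lx = nx/n0 = nx/2000: 1, 0.9, 0.89, 0.88, 0.8, 0.55, 0.13
lx·mx by age: 0, 0, 1.78, 2.64, 2.4, 1.65, 0.39
R0 = Σ lx·mx = 8.86 → 8.86

8.86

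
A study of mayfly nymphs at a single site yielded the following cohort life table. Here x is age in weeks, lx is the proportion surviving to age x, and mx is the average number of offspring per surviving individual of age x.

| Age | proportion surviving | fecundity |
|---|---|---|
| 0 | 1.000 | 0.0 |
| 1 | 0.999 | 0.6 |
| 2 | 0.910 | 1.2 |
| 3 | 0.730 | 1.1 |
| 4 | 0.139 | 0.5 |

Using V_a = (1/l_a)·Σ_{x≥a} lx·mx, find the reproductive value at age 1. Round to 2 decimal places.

lx·mx for x ≥ 1: 0.5994, 1.092, 0.803, 0.0695 → sum = 2.5639
V_1 = 2.5639 / l_1 = 2.5639 / 0.999 = 2.566466… → 2.57

2.57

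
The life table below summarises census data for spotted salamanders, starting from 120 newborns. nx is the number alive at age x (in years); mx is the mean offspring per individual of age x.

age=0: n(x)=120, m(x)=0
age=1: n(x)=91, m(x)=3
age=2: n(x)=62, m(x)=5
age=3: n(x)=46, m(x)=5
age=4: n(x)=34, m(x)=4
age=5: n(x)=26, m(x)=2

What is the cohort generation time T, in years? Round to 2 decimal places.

2.38

lx = nx/n0 = nx/120: 1, 0.75833…, 0.51667…, 0.38333…, 0.28333…, 0.21667…
lx·mx: 0, 2.275…, 2.583333…, 1.916667…, 1.133333…, 0.433333… → R0 = 8.341667…
x·lx·mx: 0, 2.275…, 5.166667…, 5.75…, 4.533333…, 2.166667… → Σ = 19.891667…
T = 19.891667… / 8.341667… = 2.384615… → 2.38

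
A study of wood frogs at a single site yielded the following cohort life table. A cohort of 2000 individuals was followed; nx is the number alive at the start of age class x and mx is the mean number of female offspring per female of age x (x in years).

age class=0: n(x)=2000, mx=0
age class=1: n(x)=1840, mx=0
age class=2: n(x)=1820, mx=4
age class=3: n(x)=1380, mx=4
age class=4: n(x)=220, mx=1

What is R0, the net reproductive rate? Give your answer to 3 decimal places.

6.510

lx = nx/n0 = nx/2000: 1, 0.92, 0.91, 0.69, 0.11
lx·mx by age: 0, 0, 3.64, 2.76, 0.11
R0 = Σ lx·mx = 6.51 → 6.510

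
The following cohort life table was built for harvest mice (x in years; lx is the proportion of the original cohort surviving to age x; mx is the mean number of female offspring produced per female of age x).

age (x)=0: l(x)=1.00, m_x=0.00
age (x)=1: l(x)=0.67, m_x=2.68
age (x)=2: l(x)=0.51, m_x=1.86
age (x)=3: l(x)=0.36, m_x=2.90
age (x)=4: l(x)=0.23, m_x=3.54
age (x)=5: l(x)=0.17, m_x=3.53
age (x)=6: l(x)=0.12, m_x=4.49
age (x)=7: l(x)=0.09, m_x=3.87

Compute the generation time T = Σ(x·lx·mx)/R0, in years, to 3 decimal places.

3.080

lx·mx: 0, 1.7956, 0.9486, 1.044, 0.8142, 0.6001, 0.5388, 0.3483 → R0 = 6.0896
x·lx·mx: 0, 1.7956, 1.8972, 3.132, 3.2568, 3.0005, 3.2328, 2.4381 → Σ = 18.753
T = 18.753 / 6.0896 = 3.079513… → 3.080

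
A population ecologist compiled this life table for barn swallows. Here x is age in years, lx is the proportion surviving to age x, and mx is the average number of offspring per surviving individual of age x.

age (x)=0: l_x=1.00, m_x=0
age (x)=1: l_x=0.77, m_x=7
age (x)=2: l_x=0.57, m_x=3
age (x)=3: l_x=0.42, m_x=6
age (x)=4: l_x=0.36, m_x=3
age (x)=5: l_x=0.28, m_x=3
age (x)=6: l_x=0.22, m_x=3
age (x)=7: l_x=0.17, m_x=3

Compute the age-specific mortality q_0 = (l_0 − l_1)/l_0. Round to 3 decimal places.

0.230

q_0 = (l_0 − l_1) / l_0 = (1 − 0.77) / 1
     = 0.23 / 1 = 0.23 → 0.230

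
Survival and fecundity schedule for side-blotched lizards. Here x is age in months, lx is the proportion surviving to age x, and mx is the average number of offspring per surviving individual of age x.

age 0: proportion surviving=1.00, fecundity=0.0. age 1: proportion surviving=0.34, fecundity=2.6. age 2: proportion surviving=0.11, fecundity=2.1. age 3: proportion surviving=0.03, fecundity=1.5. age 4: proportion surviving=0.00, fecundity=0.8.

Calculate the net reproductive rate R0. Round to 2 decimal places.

lx·mx by age: 0, 0.884, 0.231, 0.045, 0
R0 = Σ lx·mx = 1.16 → 1.16

1.16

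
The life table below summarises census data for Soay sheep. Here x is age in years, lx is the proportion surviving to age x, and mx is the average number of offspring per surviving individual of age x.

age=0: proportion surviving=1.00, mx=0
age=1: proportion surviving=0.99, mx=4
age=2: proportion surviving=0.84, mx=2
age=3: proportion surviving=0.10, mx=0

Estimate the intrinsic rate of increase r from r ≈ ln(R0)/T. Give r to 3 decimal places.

1.333

R0 = Σ lx·mx = 0 + 3.96 + 1.68 + 0 = 5.64
Σ x·lx·mx = 7.32; T = 7.32/5.64 = 1.29787…
r ≈ ln(R0)/T = ln(5.64)/1.29787… = 1.33286… → 1.333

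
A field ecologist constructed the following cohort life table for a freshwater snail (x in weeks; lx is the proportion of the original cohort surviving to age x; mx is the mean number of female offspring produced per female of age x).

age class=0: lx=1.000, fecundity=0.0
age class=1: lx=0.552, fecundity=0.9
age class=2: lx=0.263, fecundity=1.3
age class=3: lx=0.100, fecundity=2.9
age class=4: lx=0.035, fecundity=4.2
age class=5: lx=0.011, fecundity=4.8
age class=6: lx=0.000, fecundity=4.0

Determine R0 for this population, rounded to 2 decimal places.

1.33

lx·mx by age: 0, 0.4968, 0.3419, 0.29, 0.147, 0.0528, 0
R0 = Σ lx·mx = 1.3285 → 1.33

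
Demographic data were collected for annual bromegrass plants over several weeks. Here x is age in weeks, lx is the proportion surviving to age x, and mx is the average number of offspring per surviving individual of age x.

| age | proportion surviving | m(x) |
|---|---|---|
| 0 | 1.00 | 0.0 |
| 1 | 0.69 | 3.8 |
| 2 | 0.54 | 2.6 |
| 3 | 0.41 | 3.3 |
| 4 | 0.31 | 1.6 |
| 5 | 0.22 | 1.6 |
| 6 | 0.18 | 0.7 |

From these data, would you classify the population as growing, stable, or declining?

growing

R0 = Σ lx·mx = 0 + 2.622 + 1.404 + 1.353 + 0.496 + 0.352 + 0.126 = 6.353
R0 > 1, so the population is growing.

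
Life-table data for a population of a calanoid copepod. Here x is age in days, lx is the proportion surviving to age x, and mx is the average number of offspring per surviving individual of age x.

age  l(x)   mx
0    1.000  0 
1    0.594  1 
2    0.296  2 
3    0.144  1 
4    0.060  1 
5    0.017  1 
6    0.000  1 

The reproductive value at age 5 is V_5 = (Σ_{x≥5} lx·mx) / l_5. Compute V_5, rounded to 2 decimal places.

lx·mx for x ≥ 5: 0.017, 0 → sum = 0.017
V_5 = 0.017 / l_5 = 0.017 / 0.017 = 1 → 1.00

1.00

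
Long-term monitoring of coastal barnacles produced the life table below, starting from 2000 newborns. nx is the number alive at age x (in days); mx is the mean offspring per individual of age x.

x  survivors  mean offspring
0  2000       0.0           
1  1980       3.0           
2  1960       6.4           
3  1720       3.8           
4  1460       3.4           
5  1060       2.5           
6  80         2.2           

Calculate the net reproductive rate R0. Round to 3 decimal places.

16.405

lx = nx/n0 = nx/2000: 1, 0.99, 0.98, 0.86, 0.73, 0.53, 0.04
lx·mx by age: 0, 2.97, 6.272, 3.268, 2.482, 1.325, 0.088
R0 = Σ lx·mx = 16.405 → 16.405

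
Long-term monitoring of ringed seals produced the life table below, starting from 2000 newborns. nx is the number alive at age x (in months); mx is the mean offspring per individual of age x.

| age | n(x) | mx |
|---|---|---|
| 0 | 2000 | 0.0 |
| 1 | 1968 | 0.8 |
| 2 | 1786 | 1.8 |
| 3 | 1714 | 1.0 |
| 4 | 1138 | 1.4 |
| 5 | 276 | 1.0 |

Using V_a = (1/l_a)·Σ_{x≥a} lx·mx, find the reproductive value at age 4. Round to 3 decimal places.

1.643

lx = nx/n0 = nx/2000: 1, 0.984, 0.893, 0.857, 0.569, 0.138
lx·mx for x ≥ 4: 0.7966, 0.138 → sum = 0.9346
V_4 = 0.9346 / l_4 = 0.9346 / 0.569 = 1.642531… → 1.643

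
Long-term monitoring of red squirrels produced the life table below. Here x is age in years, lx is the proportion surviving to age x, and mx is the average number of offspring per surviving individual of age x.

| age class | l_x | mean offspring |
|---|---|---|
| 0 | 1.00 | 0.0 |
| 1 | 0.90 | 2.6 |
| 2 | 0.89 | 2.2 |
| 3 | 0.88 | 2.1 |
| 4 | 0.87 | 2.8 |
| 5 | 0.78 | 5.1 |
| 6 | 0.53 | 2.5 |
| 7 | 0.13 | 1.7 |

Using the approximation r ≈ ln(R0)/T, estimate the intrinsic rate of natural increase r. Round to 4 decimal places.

0.7330

R0 = Σ lx·mx = 0 + 2.34 + 1.958 + 1.848 + 2.436 + 3.978 + 1.325 + 0.221 = 14.106
Σ x·lx·mx = 50.931; T = 50.931/14.106 = 3.61059…
r ≈ ln(R0)/T = ln(14.106)/3.61059… = 0.73301… → 0.7330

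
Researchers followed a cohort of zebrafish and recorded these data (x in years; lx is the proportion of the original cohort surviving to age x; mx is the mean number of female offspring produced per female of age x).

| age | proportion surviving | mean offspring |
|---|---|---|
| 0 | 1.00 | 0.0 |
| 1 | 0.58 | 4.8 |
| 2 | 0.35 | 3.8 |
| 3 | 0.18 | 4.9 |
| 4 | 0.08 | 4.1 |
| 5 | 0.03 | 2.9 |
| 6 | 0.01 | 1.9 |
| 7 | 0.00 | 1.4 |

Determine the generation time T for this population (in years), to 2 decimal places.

lx·mx: 0, 2.784, 1.33, 0.882, 0.328, 0.087, 0.019, 0 → R0 = 5.43
x·lx·mx: 0, 2.784, 2.66, 2.646, 1.312, 0.435, 0.114, 0 → Σ = 9.951
T = 9.951 / 5.43 = 1.832597… → 1.83

1.83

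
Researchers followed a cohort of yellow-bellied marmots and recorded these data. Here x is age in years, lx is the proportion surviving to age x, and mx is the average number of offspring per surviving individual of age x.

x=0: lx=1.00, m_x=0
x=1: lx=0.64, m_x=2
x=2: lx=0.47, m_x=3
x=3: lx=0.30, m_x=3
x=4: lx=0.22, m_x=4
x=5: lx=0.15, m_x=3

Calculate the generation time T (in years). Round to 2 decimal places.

lx·mx: 0, 1.28, 1.41, 0.9, 0.88, 0.45 → R0 = 4.92
x·lx·mx: 0, 1.28, 2.82, 2.7, 3.52, 2.25 → Σ = 12.57
T = 12.57 / 4.92 = 2.554878… → 2.55

2.55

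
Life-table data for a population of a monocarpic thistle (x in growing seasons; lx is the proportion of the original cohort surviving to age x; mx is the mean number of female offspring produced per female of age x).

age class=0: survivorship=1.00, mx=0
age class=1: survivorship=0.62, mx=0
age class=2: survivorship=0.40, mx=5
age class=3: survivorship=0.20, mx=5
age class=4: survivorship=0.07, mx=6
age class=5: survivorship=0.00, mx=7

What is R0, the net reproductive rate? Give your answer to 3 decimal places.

lx·mx by age: 0, 0, 2, 1, 0.42, 0
R0 = Σ lx·mx = 3.42 → 3.420

3.420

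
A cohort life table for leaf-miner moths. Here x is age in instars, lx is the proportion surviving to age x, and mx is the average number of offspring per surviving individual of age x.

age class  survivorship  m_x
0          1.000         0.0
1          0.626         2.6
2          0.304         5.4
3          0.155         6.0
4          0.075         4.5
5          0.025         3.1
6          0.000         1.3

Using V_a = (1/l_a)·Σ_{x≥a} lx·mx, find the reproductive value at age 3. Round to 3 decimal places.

lx·mx for x ≥ 3: 0.93, 0.3375, 0.0775, 0 → sum = 1.345
V_3 = 1.345 / l_3 = 1.345 / 0.155 = 8.677419… → 8.677

8.677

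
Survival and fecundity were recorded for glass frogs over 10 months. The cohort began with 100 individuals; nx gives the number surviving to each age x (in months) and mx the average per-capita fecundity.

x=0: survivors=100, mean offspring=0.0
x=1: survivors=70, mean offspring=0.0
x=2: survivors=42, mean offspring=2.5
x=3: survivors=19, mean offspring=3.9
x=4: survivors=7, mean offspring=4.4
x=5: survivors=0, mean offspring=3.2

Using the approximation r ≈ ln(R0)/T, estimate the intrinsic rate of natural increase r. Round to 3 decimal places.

lx = nx/n0 = nx/100: 1, 0.7, 0.42, 0.19, 0.07, 0
R0 = Σ lx·mx = 0 + 0 + 1.05 + 0.741 + 0.308 + 0 = 2.099
Σ x·lx·mx = 5.555; T = 5.555/2.099 = 2.6465…
r ≈ ln(R0)/T = ln(2.099)/2.6465… = 0.28017… → 0.280

0.280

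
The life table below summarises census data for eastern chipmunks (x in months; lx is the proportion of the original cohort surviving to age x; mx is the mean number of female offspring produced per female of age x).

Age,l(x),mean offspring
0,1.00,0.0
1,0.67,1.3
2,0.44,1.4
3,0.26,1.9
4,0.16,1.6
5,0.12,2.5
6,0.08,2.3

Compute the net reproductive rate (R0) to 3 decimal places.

2.721

lx·mx by age: 0, 0.871, 0.616, 0.494, 0.256, 0.3, 0.184
R0 = Σ lx·mx = 2.721 → 2.721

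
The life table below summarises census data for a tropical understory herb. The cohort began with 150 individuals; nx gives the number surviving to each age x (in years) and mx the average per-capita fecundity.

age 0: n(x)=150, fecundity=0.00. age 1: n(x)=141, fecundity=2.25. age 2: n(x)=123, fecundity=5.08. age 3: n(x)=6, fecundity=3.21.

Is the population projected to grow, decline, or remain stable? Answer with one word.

lx = nx/n0 = nx/150: 1, 0.94, 0.82, 0.04
R0 = Σ lx·mx = 0 + 2.115 + 4.1656 + 0.1284 = 6.409
R0 > 1, so the population is growing.

growing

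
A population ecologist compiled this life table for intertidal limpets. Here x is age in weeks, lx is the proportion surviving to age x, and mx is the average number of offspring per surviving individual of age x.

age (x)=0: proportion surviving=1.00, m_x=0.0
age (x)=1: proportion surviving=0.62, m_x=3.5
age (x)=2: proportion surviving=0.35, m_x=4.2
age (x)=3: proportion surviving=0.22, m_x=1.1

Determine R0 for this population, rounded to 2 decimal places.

lx·mx by age: 0, 2.17, 1.47, 0.242
R0 = Σ lx·mx = 3.882 → 3.88

3.88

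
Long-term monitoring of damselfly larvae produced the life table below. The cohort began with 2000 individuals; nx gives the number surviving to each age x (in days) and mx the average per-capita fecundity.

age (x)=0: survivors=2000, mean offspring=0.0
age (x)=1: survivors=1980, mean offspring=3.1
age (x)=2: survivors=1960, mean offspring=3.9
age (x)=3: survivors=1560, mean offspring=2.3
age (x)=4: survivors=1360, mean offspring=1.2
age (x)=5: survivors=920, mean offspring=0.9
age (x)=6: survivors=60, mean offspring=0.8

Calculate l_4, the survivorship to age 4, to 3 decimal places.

0.680

l_4 = n_4/n_0 = 1360/2000 = 0.68 → 0.680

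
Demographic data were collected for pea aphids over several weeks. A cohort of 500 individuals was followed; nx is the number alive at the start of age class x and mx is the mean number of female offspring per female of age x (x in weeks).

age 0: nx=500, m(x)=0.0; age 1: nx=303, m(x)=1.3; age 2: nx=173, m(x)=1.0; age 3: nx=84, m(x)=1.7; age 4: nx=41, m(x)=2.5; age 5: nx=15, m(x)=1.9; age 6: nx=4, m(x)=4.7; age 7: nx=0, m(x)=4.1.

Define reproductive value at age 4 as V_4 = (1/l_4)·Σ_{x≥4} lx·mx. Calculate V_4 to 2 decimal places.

lx = nx/n0 = nx/500: 1, 0.606, 0.346, 0.168, 0.082, 0.03, 0.008, 0
lx·mx for x ≥ 4: 0.205, 0.057, 0.0376, 0 → sum = 0.2996
V_4 = 0.2996 / l_4 = 0.2996 / 0.082 = 3.653659… → 3.65

3.65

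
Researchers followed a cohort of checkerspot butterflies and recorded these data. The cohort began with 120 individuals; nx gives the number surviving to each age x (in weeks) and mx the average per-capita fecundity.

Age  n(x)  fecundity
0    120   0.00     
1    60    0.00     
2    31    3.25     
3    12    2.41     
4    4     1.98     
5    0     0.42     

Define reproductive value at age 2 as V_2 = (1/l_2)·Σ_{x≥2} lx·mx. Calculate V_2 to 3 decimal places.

4.438

lx = nx/n0 = nx/120: 1, 0.5, 0.25833…, 0.1, 0.03333…, 0
lx·mx for x ≥ 2: 0.839583…, 0.241, 0.066…, 0 → sum = 1.146583…
V_2 = 1.146583… / l_2 = 1.146583… / 0.258333… = 4.438387… → 4.438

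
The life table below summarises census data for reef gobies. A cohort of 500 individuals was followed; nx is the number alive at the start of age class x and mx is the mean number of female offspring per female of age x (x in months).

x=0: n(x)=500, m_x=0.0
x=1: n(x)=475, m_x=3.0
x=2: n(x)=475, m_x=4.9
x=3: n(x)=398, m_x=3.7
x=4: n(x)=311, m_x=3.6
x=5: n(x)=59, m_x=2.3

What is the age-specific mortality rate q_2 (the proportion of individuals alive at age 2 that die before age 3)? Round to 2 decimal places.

lx = nx/n0 = nx/500: 1, 0.95, 0.95, 0.796, 0.622, 0.118
q_2 = (l_2 − l_3) / l_2 = (0.95 − 0.796) / 0.95
     = 0.154 / 0.95 = 0.162105… → 0.16

0.16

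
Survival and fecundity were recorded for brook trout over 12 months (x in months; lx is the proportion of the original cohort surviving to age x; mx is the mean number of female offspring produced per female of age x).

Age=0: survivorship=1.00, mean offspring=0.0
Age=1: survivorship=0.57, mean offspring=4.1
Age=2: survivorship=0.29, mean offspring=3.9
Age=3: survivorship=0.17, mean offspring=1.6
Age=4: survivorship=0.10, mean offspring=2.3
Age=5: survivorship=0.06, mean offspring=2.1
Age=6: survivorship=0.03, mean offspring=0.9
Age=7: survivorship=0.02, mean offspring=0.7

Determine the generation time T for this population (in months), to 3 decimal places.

lx·mx: 0, 2.337, 1.131, 0.272, 0.23, 0.126, 0.027, 0.014 → R0 = 4.137
x·lx·mx: 0, 2.337, 2.262, 0.816, 0.92, 0.63, 0.162, 0.098 → Σ = 7.225
T = 7.225 / 4.137 = 1.746435… → 1.746

1.746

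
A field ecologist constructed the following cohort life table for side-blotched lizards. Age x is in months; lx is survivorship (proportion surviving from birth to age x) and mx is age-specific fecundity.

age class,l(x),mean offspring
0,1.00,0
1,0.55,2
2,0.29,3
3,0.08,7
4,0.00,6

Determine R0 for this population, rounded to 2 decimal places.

2.53

lx·mx by age: 0, 1.1, 0.87, 0.56, 0
R0 = Σ lx·mx = 2.53 → 2.53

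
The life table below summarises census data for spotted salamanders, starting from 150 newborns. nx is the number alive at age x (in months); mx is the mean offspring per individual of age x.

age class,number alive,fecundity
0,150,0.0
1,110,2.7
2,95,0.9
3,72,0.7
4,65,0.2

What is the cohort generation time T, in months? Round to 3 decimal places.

lx = nx/n0 = nx/150: 1, 0.73333…, 0.63333…, 0.48, 0.43333…
lx·mx: 0, 1.98…, 0.57…, 0.336, 0.086667… → R0 = 2.972667…
x·lx·mx: 0, 1.98…, 1.14…, 1.008, 0.346667… → Σ = 4.474667…
T = 4.474667… / 2.972667… = 1.50527… → 1.505

1.505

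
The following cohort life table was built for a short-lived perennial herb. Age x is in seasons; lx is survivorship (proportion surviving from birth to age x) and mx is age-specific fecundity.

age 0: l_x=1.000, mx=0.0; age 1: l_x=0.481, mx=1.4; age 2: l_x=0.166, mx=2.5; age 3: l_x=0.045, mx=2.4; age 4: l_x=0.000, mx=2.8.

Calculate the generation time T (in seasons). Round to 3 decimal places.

lx·mx: 0, 0.6734, 0.415, 0.108, 0 → R0 = 1.1964
x·lx·mx: 0, 0.6734, 0.83, 0.324, 0 → Σ = 1.8274
T = 1.8274 / 1.1964 = 1.527416… → 1.527

1.527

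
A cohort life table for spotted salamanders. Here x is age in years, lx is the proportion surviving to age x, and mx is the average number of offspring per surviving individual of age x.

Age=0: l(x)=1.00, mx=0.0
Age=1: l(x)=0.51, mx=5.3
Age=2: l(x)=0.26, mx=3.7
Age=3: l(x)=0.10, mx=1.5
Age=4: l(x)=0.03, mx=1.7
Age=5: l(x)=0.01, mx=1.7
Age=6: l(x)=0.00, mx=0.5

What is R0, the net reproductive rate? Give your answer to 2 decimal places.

3.88

lx·mx by age: 0, 2.703, 0.962, 0.15, 0.051, 0.017, 0
R0 = Σ lx·mx = 3.883 → 3.88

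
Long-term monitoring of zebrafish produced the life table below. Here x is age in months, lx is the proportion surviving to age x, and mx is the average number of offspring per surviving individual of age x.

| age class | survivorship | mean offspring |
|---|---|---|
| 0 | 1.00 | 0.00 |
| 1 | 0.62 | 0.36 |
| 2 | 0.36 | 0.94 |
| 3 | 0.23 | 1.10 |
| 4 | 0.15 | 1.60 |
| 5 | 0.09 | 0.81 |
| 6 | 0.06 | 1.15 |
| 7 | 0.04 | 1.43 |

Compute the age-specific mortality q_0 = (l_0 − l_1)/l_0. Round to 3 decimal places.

0.380

q_0 = (l_0 − l_1) / l_0 = (1 − 0.62) / 1
     = 0.38 / 1 = 0.38 → 0.380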